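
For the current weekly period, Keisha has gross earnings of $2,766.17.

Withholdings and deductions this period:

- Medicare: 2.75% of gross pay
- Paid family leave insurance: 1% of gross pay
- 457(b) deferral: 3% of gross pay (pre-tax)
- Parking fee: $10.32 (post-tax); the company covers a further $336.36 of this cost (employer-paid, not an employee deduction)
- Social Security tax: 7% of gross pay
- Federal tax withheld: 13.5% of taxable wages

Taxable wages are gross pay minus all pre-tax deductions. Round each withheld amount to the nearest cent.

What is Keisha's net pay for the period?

457(b) deferral: $2,766.17 × 0.03 = $82.99
Taxable wages = $2,766.17 − $82.99 = $2,683.18
Federal tax withheld: $2,683.18 × 0.135 = $362.23
Social Security tax: $2,766.17 × 0.07 = $193.63
Medicare: $2,766.17 × 0.0275 = $76.07
Paid family leave insurance: $2,766.17 × 0.01 = $27.66
Parking fee: $10.32
(Employer's $336.36 toward parking fee is not withheld from the employee.)
Total deductions = $82.99 + $362.23 + $193.63 + $76.07 + $27.66 + $10.32 = $752.90
Net pay = $2,766.17 − $752.90 = $2,013.27

$2,013.27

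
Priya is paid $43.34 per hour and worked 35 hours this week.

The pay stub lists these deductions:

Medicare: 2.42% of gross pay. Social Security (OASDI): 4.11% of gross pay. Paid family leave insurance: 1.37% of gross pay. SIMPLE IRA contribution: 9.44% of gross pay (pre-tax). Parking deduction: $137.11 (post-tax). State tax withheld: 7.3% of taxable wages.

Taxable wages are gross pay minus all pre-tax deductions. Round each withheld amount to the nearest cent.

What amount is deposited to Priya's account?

Gross pay: 35 × $43.34 = $1,516.90
SIMPLE IRA contribution: $1,516.90 × 0.0944 = $143.20
Taxable wages = $1,516.90 − $143.20 = $1,373.70
State tax withheld: $1,373.70 × 0.073 = $100.28
Social Security (OASDI): $1,516.90 × 0.0411 = $62.34
Medicare: $1,516.90 × 0.0242 = $36.71
Paid family leave insurance: $1,516.90 × 0.0137 = $20.78
Parking deduction: $137.11
Total deductions = $143.20 + $100.28 + $62.34 + $36.71 + $20.78 + $137.11 = $500.42
Net pay = $1,516.90 − $500.42 = $1,016.48

$1,016.48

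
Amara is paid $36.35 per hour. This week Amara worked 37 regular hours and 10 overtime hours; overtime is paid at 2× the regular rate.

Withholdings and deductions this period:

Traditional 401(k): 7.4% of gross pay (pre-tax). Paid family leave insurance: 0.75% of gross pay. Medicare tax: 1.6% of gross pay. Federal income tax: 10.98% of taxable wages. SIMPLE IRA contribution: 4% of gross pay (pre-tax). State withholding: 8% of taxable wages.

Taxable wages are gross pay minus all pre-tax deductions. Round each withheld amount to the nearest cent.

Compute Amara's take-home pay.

Regular pay: 37 × $36.35 = $1,344.95
Overtime pay: 10 × $36.35 × 2 = $727.00
Gross pay = $1,344.95 + $727.00 = $2,071.95
Traditional 401(k): $2,071.95 × 0.074 = $153.32
SIMPLE IRA contribution: $2,071.95 × 0.04 = $82.88
Pre-tax total = $153.32 + $82.88 = $236.20
Taxable wages = $2,071.95 − $236.20 = $1,835.75
State withholding: $1,835.75 × 0.08 = $146.86
Federal income tax: $1,835.75 × 0.1098 = $201.57
Medicare tax: $2,071.95 × 0.016 = $33.15
Paid family leave insurance: $2,071.95 × 0.0075 = $15.54
Total deductions = $153.32 + $82.88 + $146.86 + $201.57 + $33.15 + $15.54 = $633.32
Net pay = $2,071.95 − $633.32 = $1,438.63

$1,438.63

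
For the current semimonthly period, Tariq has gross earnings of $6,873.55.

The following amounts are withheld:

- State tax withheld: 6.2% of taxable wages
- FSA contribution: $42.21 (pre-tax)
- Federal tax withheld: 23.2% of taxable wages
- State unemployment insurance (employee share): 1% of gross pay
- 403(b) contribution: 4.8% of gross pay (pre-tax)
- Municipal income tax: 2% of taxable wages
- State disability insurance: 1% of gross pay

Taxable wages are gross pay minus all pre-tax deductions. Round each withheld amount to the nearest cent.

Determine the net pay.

403(b) contribution: $6,873.55 × 0.048 = $329.93
FSA contribution: $42.21
Pre-tax total = $329.93 + $42.21 = $372.14
Taxable wages = $6,873.55 − $372.14 = $6,501.41
Municipal income tax: $6,501.41 × 0.02 = $130.03
State tax withheld: $6,501.41 × 0.062 = $403.09
Federal tax withheld: $6,501.41 × 0.232 = $1,508.33
State unemployment insurance (employee share): $6,873.55 × 0.01 = $68.74
State disability insurance: $6,873.55 × 0.01 = $68.74
Total deductions = $329.93 + $42.21 + $130.03 + $403.09 + $1,508.33 + $68.74 + $68.74 = $2,551.07
Net pay = $6,873.55 − $2,551.07 = $4,322.48

$4,322.48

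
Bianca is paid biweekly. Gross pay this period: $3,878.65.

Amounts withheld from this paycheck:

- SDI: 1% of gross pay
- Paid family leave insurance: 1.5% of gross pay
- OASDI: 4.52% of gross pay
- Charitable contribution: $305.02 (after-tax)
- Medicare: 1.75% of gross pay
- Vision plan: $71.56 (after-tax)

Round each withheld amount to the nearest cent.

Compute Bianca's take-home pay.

$3,161.91

Paid family leave insurance: $3,878.65 × 0.015 = $58.18
Medicare: $3,878.65 × 0.0175 = $67.88
SDI: $3,878.65 × 0.01 = $38.79
OASDI: $3,878.65 × 0.0452 = $175.31
Vision plan: $71.56
Charitable contribution: $305.02
Total deductions = $58.18 + $67.88 + $38.79 + $175.31 + $71.56 + $305.02 = $716.74
Net pay = $3,878.65 − $716.74 = $3,161.91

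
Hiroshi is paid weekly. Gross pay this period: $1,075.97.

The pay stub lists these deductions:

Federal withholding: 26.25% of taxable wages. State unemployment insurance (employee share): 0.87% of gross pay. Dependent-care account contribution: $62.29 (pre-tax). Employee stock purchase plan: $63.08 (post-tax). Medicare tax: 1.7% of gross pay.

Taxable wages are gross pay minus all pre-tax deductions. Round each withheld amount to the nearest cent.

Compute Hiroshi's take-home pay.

$656.86

Dependent-care account contribution: $62.29
Taxable wages = $1,075.97 − $62.29 = $1,013.68
Federal withholding: $1,013.68 × 0.2625 = $266.09
State unemployment insurance (employee share): $1,075.97 × 0.0087 = $9.36
Medicare tax: $1,075.97 × 0.017 = $18.29
Employee stock purchase plan: $63.08
Total deductions = $62.29 + $266.09 + $9.36 + $18.29 + $63.08 = $419.11
Net pay = $1,075.97 − $419.11 = $656.86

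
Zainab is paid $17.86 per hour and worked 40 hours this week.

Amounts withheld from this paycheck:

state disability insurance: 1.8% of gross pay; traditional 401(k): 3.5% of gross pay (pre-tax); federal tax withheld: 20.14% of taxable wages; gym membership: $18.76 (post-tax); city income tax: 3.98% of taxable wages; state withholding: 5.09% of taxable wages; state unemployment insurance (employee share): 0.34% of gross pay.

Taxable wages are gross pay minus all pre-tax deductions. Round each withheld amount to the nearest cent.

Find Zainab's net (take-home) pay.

$453.97

Gross pay: 40 × $17.86 = $714.40
Traditional 401(k): $714.40 × 0.035 = $25.00
Taxable wages = $714.40 − $25.00 = $689.40
City income tax: $689.40 × 0.0398 = $27.44
State withholding: $689.40 × 0.0509 = $35.09
Federal tax withheld: $689.40 × 0.2014 = $138.85
State disability insurance: $714.40 × 0.018 = $12.86
State unemployment insurance (employee share): $714.40 × 0.0034 = $2.43
Gym membership: $18.76
Total deductions = $25.00 + $27.44 + $35.09 + $138.85 + $12.86 + $2.43 + $18.76 = $260.43
Net pay = $714.40 − $260.43 = $453.97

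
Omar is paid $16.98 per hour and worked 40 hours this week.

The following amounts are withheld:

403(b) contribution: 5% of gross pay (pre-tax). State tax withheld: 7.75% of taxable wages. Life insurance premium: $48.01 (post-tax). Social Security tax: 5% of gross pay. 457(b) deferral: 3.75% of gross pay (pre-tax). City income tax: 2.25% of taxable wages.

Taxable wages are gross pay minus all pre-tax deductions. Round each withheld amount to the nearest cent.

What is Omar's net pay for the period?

$475.83

Gross pay: 40 × $16.98 = $679.20
403(b) contribution: $679.20 × 0.05 = $33.96
457(b) deferral: $679.20 × 0.0375 = $25.47
Pre-tax total = $33.96 + $25.47 = $59.43
Taxable wages = $679.20 − $59.43 = $619.77
State tax withheld: $619.77 × 0.0775 = $48.03
City income tax: $619.77 × 0.0225 = $13.94
Social Security tax: $679.20 × 0.05 = $33.96
Life insurance premium: $48.01
Total deductions = $33.96 + $25.47 + $48.03 + $13.94 + $33.96 + $48.01 = $203.37
Net pay = $679.20 − $203.37 = $475.83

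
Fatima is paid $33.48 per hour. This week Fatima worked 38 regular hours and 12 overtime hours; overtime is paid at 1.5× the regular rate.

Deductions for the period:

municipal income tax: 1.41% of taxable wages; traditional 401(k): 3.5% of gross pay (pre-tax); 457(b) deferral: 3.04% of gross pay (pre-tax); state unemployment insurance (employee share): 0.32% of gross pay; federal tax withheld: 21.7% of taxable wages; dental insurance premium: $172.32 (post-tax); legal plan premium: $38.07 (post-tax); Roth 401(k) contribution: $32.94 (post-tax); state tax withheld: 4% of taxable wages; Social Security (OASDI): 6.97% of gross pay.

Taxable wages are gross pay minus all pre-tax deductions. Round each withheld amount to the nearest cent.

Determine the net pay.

Regular pay: 38 × $33.48 = $1272.24
Overtime pay: 12 × $33.48 × 1.5 = $602.64
Gross pay = $1272.24 + $602.64 = $1874.88
Traditional 401(k): $1874.88 × 0.035 = $65.62
457(b) deferral: $1874.88 × 0.0304 = $57.00
Pre-tax total = $65.62 + $57.00 = $122.62
Taxable wages = $1874.88 − $122.62 = $1752.26
Municipal income tax: $1752.26 × 0.0141 = $24.71
State tax withheld: $1752.26 × 0.04 = $70.09
Federal tax withheld: $1752.26 × 0.217 = $380.24
State unemployment insurance (employee share): $1874.88 × 0.0032 = $6.00
Social Security (OASDI): $1874.88 × 0.0697 = $130.68
Roth 401(k) contribution: $32.94
Legal plan premium: $38.07
Dental insurance premium: $172.32
Total deductions = $65.62 + $57.00 + $24.71 + $70.09 + $380.24 + $6.00 + $130.68 + $32.94 + $38.07 + $172.32 = $977.67
Net pay = $1874.88 − $977.67 = $897.21

$897.21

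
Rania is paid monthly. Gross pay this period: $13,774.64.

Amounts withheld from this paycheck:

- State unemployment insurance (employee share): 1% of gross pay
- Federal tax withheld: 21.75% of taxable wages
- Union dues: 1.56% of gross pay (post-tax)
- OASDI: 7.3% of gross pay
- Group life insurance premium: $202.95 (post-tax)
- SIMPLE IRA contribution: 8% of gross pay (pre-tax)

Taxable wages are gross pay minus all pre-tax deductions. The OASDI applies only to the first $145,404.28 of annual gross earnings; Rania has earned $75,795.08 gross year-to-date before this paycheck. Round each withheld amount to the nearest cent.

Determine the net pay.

SIMPLE IRA contribution: $13,774.64 × 0.08 = $1,101.97
Taxable wages = $13,774.64 − $1,101.97 = $12,672.67
Federal tax withheld: $12,672.67 × 0.2175 = $2,756.31
OASDI: cap not yet reached, full $13,774.64 is subject → $13,774.64 × 0.073 = $1,005.55
State unemployment insurance (employee share): $13,774.64 × 0.01 = $137.75
Group life insurance premium: $202.95
Union dues: $13,774.64 × 0.0156 = $214.88
Total deductions = $1,101.97 + $2,756.31 + $1,005.55 + $137.75 + $202.95 + $214.88 = $5,419.41
Net pay = $13,774.64 − $5,419.41 = $8,355.23

$8,355.23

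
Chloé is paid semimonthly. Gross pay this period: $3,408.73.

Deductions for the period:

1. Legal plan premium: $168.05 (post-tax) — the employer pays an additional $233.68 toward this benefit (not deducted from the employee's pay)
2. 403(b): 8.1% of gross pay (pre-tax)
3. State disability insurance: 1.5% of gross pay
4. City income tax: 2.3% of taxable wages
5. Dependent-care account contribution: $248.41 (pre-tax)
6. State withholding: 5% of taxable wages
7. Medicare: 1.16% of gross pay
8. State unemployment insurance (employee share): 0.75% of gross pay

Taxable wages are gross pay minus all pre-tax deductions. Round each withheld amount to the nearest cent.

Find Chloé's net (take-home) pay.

Dependent-care account contribution: $248.41
403(b): $3,408.73 × 0.081 = $276.11
Pre-tax total = $248.41 + $276.11 = $524.52
Taxable wages = $3,408.73 − $524.52 = $2,884.21
State withholding: $2,884.21 × 0.05 = $144.21
City income tax: $2,884.21 × 0.023 = $66.34
Medicare: $3,408.73 × 0.0116 = $39.54
State unemployment insurance (employee share): $3,408.73 × 0.0075 = $25.57
State disability insurance: $3,408.73 × 0.015 = $51.13
Legal plan premium: $168.05
(Employer's $233.68 toward legal plan premium is not withheld from the employee.)
Total deductions = $248.41 + $276.11 + $144.21 + $66.34 + $39.54 + $25.57 + $51.13 + $168.05 = $1,019.36
Net pay = $3,408.73 − $1,019.36 = $2,389.37

$2,389.37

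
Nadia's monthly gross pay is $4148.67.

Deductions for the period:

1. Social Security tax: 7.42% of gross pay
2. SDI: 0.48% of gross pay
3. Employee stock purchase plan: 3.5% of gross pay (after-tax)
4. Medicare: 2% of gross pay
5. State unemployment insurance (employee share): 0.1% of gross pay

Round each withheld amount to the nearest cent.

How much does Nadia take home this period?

$3588.61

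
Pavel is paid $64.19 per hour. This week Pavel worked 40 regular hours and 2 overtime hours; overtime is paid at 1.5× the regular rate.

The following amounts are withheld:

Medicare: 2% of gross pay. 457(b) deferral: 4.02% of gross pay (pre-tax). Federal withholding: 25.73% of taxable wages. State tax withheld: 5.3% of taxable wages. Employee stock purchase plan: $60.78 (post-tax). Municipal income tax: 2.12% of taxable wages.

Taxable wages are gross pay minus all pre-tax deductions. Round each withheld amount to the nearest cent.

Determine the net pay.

$1,655.02

Regular pay: 40 × $64.19 = $2,567.60
Overtime pay: 2 × $64.19 × 1.5 = $192.57
Gross pay = $2,567.60 + $192.57 = $2,760.17
457(b) deferral: $2,760.17 × 0.0402 = $110.96
Taxable wages = $2,760.17 − $110.96 = $2,649.21
Municipal income tax: $2,649.21 × 0.0212 = $56.16
Federal withholding: $2,649.21 × 0.2573 = $681.64
State tax withheld: $2,649.21 × 0.053 = $140.41
Medicare: $2,760.17 × 0.02 = $55.20
Employee stock purchase plan: $60.78
Total deductions = $110.96 + $56.16 + $681.64 + $140.41 + $55.20 + $60.78 = $1,105.15
Net pay = $2,760.17 − $1,105.15 = $1,655.02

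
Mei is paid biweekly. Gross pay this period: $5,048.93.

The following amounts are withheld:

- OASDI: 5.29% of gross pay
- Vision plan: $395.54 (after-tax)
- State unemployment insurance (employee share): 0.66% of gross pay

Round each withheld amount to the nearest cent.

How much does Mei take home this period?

OASDI: $5,048.93 × 0.0529 = $267.09
State unemployment insurance (employee share): $5,048.93 × 0.0066 = $33.32
Vision plan: $395.54
Total deductions = $267.09 + $33.32 + $395.54 = $695.95
Net pay = $5,048.93 − $695.95 = $4,352.98

$4,352.98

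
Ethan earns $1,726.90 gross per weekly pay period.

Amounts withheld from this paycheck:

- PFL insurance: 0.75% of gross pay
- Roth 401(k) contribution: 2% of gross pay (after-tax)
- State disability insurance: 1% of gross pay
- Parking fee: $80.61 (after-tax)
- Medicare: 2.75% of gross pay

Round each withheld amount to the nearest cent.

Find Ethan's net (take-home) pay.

$1,534.04

State disability insurance: $1,726.90 × 0.01 = $17.27
PFL insurance: $1,726.90 × 0.0075 = $12.95
Medicare: $1,726.90 × 0.0275 = $47.49
Parking fee: $80.61
Roth 401(k) contribution: $1,726.90 × 0.02 = $34.54
Total deductions = $17.27 + $12.95 + $47.49 + $80.61 + $34.54 = $192.86
Net pay = $1,726.90 − $192.86 = $1,534.04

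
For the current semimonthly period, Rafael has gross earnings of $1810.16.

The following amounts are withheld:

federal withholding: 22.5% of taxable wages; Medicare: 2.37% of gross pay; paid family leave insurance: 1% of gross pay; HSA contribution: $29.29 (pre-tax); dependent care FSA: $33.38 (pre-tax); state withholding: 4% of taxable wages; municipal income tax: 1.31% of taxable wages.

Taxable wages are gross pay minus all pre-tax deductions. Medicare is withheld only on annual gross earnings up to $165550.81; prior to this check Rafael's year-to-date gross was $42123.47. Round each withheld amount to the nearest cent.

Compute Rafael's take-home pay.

$1200.51

HSA contribution: $29.29
Dependent care FSA: $33.38
Pre-tax total = $29.29 + $33.38 = $62.67
Taxable wages = $1810.16 − $62.67 = $1747.49
State withholding: $1747.49 × 0.04 = $69.90
Municipal income tax: $1747.49 × 0.0131 = $22.89
Federal withholding: $1747.49 × 0.225 = $393.19
Medicare: cap not yet reached, full $1810.16 is subject → $1810.16 × 0.0237 = $42.90
Paid family leave insurance: $1810.16 × 0.01 = $18.10
Total deductions = $29.29 + $33.38 + $69.90 + $22.89 + $393.19 + $42.90 + $18.10 = $609.65
Net pay = $1810.16 − $609.65 = $1200.51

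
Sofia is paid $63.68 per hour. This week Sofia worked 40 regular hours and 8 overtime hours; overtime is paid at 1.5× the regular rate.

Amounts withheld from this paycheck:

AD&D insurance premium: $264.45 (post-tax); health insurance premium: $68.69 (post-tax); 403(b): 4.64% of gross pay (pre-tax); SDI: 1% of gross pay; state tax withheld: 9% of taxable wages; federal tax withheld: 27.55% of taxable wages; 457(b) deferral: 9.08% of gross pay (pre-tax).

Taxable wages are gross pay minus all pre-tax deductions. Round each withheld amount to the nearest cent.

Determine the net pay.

$1,446.55

Regular pay: 40 × $63.68 = $2,547.20
Overtime pay: 8 × $63.68 × 1.5 = $764.16
Gross pay = $2,547.20 + $764.16 = $3,311.36
457(b) deferral: $3,311.36 × 0.0908 = $300.67
403(b): $3,311.36 × 0.0464 = $153.65
Pre-tax total = $300.67 + $153.65 = $454.32
Taxable wages = $3,311.36 − $454.32 = $2,857.04
Federal tax withheld: $2,857.04 × 0.2755 = $787.11
State tax withheld: $2,857.04 × 0.09 = $257.13
SDI: $3,311.36 × 0.01 = $33.11
Health insurance premium: $68.69
AD&D insurance premium: $264.45
Total deductions = $300.67 + $153.65 + $787.11 + $257.13 + $33.11 + $68.69 + $264.45 = $1,864.81
Net pay = $3,311.36 − $1,864.81 = $1,446.55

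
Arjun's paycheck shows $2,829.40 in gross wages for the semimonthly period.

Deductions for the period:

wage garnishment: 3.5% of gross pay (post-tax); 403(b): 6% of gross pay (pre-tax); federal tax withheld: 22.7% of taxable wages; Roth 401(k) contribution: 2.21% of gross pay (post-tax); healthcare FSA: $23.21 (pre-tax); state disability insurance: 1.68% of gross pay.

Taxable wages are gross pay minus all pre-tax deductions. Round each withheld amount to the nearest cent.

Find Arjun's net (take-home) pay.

$1,828.87

403(b): $2,829.40 × 0.06 = $169.76
Healthcare FSA: $23.21
Pre-tax total = $169.76 + $23.21 = $192.97
Taxable wages = $2,829.40 − $192.97 = $2,636.43
Federal tax withheld: $2,636.43 × 0.227 = $598.47
State disability insurance: $2,829.40 × 0.0168 = $47.53
Wage garnishment: $2,829.40 × 0.035 = $99.03
Roth 401(k) contribution: $2,829.40 × 0.0221 = $62.53
Total deductions = $169.76 + $23.21 + $598.47 + $47.53 + $99.03 + $62.53 = $1,000.53
Net pay = $2,829.40 − $1,000.53 = $1,828.87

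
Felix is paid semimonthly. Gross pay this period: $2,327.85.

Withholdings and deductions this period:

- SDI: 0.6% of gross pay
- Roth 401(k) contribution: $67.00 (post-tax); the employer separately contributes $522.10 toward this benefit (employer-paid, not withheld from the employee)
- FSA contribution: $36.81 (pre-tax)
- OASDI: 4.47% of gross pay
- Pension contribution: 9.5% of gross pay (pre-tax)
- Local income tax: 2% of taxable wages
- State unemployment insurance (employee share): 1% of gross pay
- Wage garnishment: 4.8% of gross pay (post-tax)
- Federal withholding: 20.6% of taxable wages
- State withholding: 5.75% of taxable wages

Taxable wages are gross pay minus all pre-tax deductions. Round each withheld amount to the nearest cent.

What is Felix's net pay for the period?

FSA contribution: $36.81
Pension contribution: $2,327.85 × 0.095 = $221.15
Pre-tax total = $36.81 + $221.15 = $257.96
Taxable wages = $2,327.85 − $257.96 = $2,069.89
Federal withholding: $2,069.89 × 0.206 = $426.40
State withholding: $2,069.89 × 0.0575 = $119.02
Local income tax: $2,069.89 × 0.02 = $41.40
OASDI: $2,327.85 × 0.0447 = $104.05
State unemployment insurance (employee share): $2,327.85 × 0.01 = $23.28
SDI: $2,327.85 × 0.006 = $13.97
Wage garnishment: $2,327.85 × 0.048 = $111.74
Roth 401(k) contribution: $67.00
(Employer's $522.10 toward Roth 401(k) contribution is not withheld from the employee.)
Total deductions = $36.81 + $221.15 + $426.40 + $119.02 + $41.40 + $104.05 + $23.28 + $13.97 + $111.74 + $67.00 = $1,164.82
Net pay = $2,327.85 − $1,164.82 = $1,163.03

$1,163.03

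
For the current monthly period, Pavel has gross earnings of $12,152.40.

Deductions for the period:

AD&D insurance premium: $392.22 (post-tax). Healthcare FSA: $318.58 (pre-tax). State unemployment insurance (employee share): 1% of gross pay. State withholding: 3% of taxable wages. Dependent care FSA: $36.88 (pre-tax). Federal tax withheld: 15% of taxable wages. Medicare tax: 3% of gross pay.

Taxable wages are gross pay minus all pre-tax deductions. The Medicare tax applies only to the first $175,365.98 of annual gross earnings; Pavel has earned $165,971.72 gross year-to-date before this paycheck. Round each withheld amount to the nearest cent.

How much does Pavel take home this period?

Dependent care FSA: $36.88
Healthcare FSA: $318.58
Pre-tax total = $36.88 + $318.58 = $355.46
Taxable wages = $12,152.40 − $355.46 = $11,796.94
Federal tax withheld: $11,796.94 × 0.15 = $1,769.54
State withholding: $11,796.94 × 0.03 = $353.91
State unemployment insurance (employee share): $12,152.40 × 0.01 = $121.52
Medicare tax: only $175,365.98 − $165,971.72 = $9,394.26 of this check is subject → $9,394.26 × 0.03 = $281.83
AD&D insurance premium: $392.22
Total deductions = $36.88 + $318.58 + $1,769.54 + $353.91 + $121.52 + $281.83 + $392.22 = $3,274.48
Net pay = $12,152.40 − $3,274.48 = $8,877.92

$8,877.92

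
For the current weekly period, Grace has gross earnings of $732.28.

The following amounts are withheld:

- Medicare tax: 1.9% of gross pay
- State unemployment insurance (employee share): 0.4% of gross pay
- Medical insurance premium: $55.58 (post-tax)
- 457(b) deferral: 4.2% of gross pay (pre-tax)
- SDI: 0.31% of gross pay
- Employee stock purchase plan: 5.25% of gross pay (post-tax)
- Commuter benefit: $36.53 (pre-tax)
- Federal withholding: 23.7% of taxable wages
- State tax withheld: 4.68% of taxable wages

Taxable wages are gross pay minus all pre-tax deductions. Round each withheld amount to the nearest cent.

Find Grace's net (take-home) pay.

Commuter benefit: $36.53
457(b) deferral: $732.28 × 0.042 = $30.76
Pre-tax total = $36.53 + $30.76 = $67.29
Taxable wages = $732.28 − $67.29 = $664.99
Federal withholding: $664.99 × 0.237 = $157.60
State tax withheld: $664.99 × 0.0468 = $31.12
State unemployment insurance (employee share): $732.28 × 0.004 = $2.93
Medicare tax: $732.28 × 0.019 = $13.91
SDI: $732.28 × 0.0031 = $2.27
Medical insurance premium: $55.58
Employee stock purchase plan: $732.28 × 0.0525 = $38.44
Total deductions = $36.53 + $30.76 + $157.60 + $31.12 + $2.93 + $13.91 + $2.27 + $55.58 + $38.44 = $369.14
Net pay = $732.28 − $369.14 = $363.14

$363.14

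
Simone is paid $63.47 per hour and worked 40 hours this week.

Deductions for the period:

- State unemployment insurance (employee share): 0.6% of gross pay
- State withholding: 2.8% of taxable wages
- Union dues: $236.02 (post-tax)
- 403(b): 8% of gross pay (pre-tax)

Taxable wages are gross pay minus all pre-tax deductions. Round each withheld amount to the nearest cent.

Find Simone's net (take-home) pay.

$2,019.05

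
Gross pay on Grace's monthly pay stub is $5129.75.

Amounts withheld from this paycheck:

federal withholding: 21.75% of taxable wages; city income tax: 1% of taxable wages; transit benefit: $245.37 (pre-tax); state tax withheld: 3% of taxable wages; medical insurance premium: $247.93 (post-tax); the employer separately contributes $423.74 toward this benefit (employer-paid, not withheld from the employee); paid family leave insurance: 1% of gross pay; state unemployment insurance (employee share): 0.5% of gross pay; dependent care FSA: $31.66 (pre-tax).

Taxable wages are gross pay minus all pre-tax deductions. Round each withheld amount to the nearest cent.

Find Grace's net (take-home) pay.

Dependent care FSA: $31.66
Transit benefit: $245.37
Pre-tax total = $31.66 + $245.37 = $277.03
Taxable wages = $5129.75 − $277.03 = $4852.72
Federal withholding: $4852.72 × 0.2175 = $1055.47
State tax withheld: $4852.72 × 0.03 = $145.58
City income tax: $4852.72 × 0.01 = $48.53
Paid family leave insurance: $5129.75 × 0.01 = $51.30
State unemployment insurance (employee share): $5129.75 × 0.005 = $25.65
Medical insurance premium: $247.93
(Employer's $423.74 toward medical insurance premium is not withheld from the employee.)
Total deductions = $31.66 + $245.37 + $1055.47 + $145.58 + $48.53 + $51.30 + $25.65 + $247.93 = $1851.49
Net pay = $5129.75 − $1851.49 = $3278.26

$3278.26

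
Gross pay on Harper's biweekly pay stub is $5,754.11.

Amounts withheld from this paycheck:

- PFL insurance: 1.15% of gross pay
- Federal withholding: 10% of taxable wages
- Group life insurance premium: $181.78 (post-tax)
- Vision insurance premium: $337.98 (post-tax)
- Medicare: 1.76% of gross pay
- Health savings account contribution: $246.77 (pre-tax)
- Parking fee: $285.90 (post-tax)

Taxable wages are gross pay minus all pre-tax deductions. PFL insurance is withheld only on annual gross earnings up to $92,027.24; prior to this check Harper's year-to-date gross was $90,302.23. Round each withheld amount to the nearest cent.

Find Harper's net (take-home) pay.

$4,029.84

Health savings account contribution: $246.77
Taxable wages = $5,754.11 − $246.77 = $5,507.34
Federal withholding: $5,507.34 × 0.1 = $550.73
Medicare: $5,754.11 × 0.0176 = $101.27
PFL insurance: only $92,027.24 − $90,302.23 = $1,725.01 of this check is subject → $1,725.01 × 0.0115 = $19.84
Group life insurance premium: $181.78
Vision insurance premium: $337.98
Parking fee: $285.90
Total deductions = $246.77 + $550.73 + $101.27 + $19.84 + $181.78 + $337.98 + $285.90 = $1,724.27
Net pay = $5,754.11 − $1,724.27 = $4,029.84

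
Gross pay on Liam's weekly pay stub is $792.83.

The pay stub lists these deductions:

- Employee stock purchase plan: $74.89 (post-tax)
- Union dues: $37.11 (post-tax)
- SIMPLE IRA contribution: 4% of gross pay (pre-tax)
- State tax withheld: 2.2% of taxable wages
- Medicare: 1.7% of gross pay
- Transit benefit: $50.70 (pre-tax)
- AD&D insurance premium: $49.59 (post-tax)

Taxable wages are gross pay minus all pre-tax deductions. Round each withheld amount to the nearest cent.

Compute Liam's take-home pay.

Transit benefit: $50.70
SIMPLE IRA contribution: $792.83 × 0.04 = $31.71
Pre-tax total = $50.70 + $31.71 = $82.41
Taxable wages = $792.83 − $82.41 = $710.42
State tax withheld: $710.42 × 0.022 = $15.63
Medicare: $792.83 × 0.017 = $13.48
Union dues: $37.11
Employee stock purchase plan: $74.89
AD&D insurance premium: $49.59
Total deductions = $50.70 + $31.71 + $15.63 + $13.48 + $37.11 + $74.89 + $49.59 = $273.11
Net pay = $792.83 − $273.11 = $519.72

$519.72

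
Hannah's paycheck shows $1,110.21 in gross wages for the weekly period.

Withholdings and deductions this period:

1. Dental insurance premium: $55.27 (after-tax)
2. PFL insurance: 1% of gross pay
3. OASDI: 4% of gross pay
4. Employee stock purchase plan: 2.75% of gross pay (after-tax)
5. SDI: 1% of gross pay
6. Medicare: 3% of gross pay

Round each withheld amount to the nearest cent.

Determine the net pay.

$924.49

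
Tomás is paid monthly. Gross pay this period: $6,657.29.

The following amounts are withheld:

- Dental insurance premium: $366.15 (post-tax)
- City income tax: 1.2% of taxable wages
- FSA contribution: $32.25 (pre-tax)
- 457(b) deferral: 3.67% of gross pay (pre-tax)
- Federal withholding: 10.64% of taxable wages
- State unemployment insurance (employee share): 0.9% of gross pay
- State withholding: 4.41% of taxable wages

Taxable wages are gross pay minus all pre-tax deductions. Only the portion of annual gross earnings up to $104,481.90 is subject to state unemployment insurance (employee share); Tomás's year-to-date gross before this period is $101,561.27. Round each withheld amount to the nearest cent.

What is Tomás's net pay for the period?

$4,951.41

457(b) deferral: $6,657.29 × 0.0367 = $244.32
FSA contribution: $32.25
Pre-tax total = $244.32 + $32.25 = $276.57
Taxable wages = $6,657.29 − $276.57 = $6,380.72
Federal withholding: $6,380.72 × 0.1064 = $678.91
State withholding: $6,380.72 × 0.0441 = $281.39
City income tax: $6,380.72 × 0.012 = $76.57
State unemployment insurance (employee share): only $104,481.90 − $101,561.27 = $2,920.63 of this check is subject → $2,920.63 × 0.009 = $26.29
Dental insurance premium: $366.15
Total deductions = $244.32 + $32.25 + $678.91 + $281.39 + $76.57 + $26.29 + $366.15 = $1,705.88
Net pay = $6,657.29 − $1,705.88 = $4,951.41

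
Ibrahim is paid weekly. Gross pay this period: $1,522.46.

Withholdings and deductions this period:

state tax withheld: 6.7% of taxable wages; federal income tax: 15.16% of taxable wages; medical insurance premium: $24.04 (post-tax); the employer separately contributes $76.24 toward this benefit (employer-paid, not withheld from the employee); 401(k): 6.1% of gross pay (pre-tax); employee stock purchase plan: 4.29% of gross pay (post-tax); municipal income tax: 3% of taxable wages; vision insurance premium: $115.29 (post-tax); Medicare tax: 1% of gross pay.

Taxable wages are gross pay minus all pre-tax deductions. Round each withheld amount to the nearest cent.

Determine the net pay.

$854.33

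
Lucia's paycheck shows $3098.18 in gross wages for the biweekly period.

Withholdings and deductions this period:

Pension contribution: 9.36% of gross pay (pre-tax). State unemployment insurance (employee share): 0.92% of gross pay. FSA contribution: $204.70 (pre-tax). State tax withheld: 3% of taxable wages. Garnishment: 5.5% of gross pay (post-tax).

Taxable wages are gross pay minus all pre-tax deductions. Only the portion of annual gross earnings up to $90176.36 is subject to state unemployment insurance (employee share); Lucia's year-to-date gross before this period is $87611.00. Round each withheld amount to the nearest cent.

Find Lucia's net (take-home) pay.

Pension contribution: $3098.18 × 0.0936 = $289.99
FSA contribution: $204.70
Pre-tax total = $289.99 + $204.70 = $494.69
Taxable wages = $3098.18 − $494.69 = $2603.49
State tax withheld: $2603.49 × 0.03 = $78.10
State unemployment insurance (employee share): only $90176.36 − $87611.00 = $2565.36 of this check is subject → $2565.36 × 0.0092 = $23.60
Garnishment: $3098.18 × 0.055 = $170.40
Total deductions = $289.99 + $204.70 + $78.10 + $23.60 + $170.40 = $766.79
Net pay = $3098.18 − $766.79 = $2331.39

$2331.39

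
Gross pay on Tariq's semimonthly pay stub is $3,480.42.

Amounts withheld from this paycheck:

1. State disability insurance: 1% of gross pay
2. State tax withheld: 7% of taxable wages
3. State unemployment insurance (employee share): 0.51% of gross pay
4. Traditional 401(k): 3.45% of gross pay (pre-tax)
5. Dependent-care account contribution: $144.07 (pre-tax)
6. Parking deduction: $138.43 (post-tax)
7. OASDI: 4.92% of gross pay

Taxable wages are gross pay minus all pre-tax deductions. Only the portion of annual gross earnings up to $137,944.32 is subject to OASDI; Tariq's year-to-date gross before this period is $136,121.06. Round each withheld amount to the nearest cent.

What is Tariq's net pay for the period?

Traditional 401(k): $3,480.42 × 0.0345 = $120.07
Dependent-care account contribution: $144.07
Pre-tax total = $120.07 + $144.07 = $264.14
Taxable wages = $3,480.42 − $264.14 = $3,216.28
State tax withheld: $3,216.28 × 0.07 = $225.14
OASDI: only $137,944.32 − $136,121.06 = $1,823.26 of this check is subject → $1,823.26 × 0.0492 = $89.70
State disability insurance: $3,480.42 × 0.01 = $34.80
State unemployment insurance (employee share): $3,480.42 × 0.0051 = $17.75
Parking deduction: $138.43
Total deductions = $120.07 + $144.07 + $225.14 + $89.70 + $34.80 + $17.75 + $138.43 = $769.96
Net pay = $3,480.42 − $769.96 = $2,710.46

$2,710.46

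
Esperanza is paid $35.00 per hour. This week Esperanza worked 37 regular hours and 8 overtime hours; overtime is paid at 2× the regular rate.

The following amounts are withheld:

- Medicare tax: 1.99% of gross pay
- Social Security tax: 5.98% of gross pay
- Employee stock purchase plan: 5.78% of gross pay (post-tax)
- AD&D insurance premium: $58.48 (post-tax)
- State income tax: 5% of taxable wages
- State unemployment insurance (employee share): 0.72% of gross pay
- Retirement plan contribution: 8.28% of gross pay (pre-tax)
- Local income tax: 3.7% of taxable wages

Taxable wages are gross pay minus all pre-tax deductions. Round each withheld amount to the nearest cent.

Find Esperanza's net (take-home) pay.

Regular pay: 37 × $35.00 = $1,295.00
Overtime pay: 8 × $35.00 × 2 = $560.00
Gross pay = $1,295.00 + $560.00 = $1,855.00
Retirement plan contribution: $1,855.00 × 0.0828 = $153.59
Taxable wages = $1,855.00 − $153.59 = $1,701.41
State income tax: $1,701.41 × 0.05 = $85.07
Local income tax: $1,701.41 × 0.037 = $62.95
Social Security tax: $1,855.00 × 0.0598 = $110.93
Medicare tax: $1,855.00 × 0.0199 = $36.91
State unemployment insurance (employee share): $1,855.00 × 0.0072 = $13.36
Employee stock purchase plan: $1,855.00 × 0.0578 = $107.22
AD&D insurance premium: $58.48
Total deductions = $153.59 + $85.07 + $62.95 + $110.93 + $36.91 + $13.36 + $107.22 + $58.48 = $628.51
Net pay = $1,855.00 − $628.51 = $1,226.49

$1,226.49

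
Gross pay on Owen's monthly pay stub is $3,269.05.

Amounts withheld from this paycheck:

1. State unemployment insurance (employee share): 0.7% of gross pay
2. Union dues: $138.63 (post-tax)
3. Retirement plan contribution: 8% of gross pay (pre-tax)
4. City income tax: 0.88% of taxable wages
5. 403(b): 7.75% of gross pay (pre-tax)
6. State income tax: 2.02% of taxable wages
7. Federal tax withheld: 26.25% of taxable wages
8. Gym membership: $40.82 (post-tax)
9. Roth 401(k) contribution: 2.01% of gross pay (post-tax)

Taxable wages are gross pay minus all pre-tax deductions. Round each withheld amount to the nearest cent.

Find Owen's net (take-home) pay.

Retirement plan contribution: $3,269.05 × 0.08 = $261.52
403(b): $3,269.05 × 0.0775 = $253.35
Pre-tax total = $261.52 + $253.35 = $514.87
Taxable wages = $3,269.05 − $514.87 = $2,754.18
Federal tax withheld: $2,754.18 × 0.2625 = $722.97
City income tax: $2,754.18 × 0.0088 = $24.24
State income tax: $2,754.18 × 0.0202 = $55.63
State unemployment insurance (employee share): $3,269.05 × 0.007 = $22.88
Roth 401(k) contribution: $3,269.05 × 0.0201 = $65.71
Gym membership: $40.82
Union dues: $138.63
Total deductions = $261.52 + $253.35 + $722.97 + $24.24 + $55.63 + $22.88 + $65.71 + $40.82 + $138.63 = $1,585.75
Net pay = $3,269.05 − $1,585.75 = $1,683.30

$1,683.30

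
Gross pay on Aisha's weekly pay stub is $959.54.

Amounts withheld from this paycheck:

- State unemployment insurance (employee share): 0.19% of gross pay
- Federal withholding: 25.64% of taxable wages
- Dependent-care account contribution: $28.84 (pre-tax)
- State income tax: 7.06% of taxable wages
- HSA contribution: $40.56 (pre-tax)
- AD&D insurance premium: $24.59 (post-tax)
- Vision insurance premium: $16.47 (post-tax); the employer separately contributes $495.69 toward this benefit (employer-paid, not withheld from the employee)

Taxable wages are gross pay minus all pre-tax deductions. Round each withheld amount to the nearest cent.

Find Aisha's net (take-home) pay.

HSA contribution: $40.56
Dependent-care account contribution: $28.84
Pre-tax total = $40.56 + $28.84 = $69.40
Taxable wages = $959.54 − $69.40 = $890.14
State income tax: $890.14 × 0.0706 = $62.84
Federal withholding: $890.14 × 0.2564 = $228.23
State unemployment insurance (employee share): $959.54 × 0.0019 = $1.82
AD&D insurance premium: $24.59
Vision insurance premium: $16.47
(Employer's $495.69 toward vision insurance premium is not withheld from the employee.)
Total deductions = $40.56 + $28.84 + $62.84 + $228.23 + $1.82 + $24.59 + $16.47 = $403.35
Net pay = $959.54 − $403.35 = $556.19

$556.19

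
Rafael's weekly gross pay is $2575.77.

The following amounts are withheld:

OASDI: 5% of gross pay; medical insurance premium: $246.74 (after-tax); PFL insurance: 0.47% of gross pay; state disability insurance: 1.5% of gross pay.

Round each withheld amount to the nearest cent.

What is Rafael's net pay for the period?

$2149.49

PFL insurance: $2575.77 × 0.0047 = $12.11
OASDI: $2575.77 × 0.05 = $128.79
State disability insurance: $2575.77 × 0.015 = $38.64
Medical insurance premium: $246.74
Total deductions = $12.11 + $128.79 + $38.64 + $246.74 = $426.28
Net pay = $2575.77 − $426.28 = $2149.49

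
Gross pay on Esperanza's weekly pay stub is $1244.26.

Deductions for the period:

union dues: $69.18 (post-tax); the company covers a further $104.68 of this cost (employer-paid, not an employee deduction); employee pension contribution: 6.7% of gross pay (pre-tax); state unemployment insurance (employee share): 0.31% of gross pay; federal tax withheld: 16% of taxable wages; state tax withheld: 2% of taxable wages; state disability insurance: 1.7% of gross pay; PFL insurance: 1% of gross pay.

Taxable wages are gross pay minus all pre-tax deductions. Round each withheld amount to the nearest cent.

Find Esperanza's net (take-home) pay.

Employee pension contribution: $1244.26 × 0.067 = $83.37
Taxable wages = $1244.26 − $83.37 = $1160.89
State tax withheld: $1160.89 × 0.02 = $23.22
Federal tax withheld: $1160.89 × 0.16 = $185.74
PFL insurance: $1244.26 × 0.01 = $12.44
State disability insurance: $1244.26 × 0.017 = $21.15
State unemployment insurance (employee share): $1244.26 × 0.0031 = $3.86
Union dues: $69.18
(Employer's $104.68 toward union dues is not withheld from the employee.)
Total deductions = $83.37 + $23.22 + $185.74 + $12.44 + $21.15 + $3.86 + $69.18 = $398.96
Net pay = $1244.26 − $398.96 = $845.30

$845.30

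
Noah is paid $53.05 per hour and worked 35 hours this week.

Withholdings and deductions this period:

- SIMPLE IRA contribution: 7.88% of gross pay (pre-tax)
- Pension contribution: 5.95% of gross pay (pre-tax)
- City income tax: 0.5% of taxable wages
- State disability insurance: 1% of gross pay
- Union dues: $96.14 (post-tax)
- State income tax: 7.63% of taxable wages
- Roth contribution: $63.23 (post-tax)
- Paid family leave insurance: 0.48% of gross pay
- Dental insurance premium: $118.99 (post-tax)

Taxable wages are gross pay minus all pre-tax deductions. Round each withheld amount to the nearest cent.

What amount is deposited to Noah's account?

Gross pay: 35 × $53.05 = $1,856.75
Pension contribution: $1,856.75 × 0.0595 = $110.48
SIMPLE IRA contribution: $1,856.75 × 0.0788 = $146.31
Pre-tax total = $110.48 + $146.31 = $256.79
Taxable wages = $1,856.75 − $256.79 = $1,599.96
City income tax: $1,599.96 × 0.005 = $8.00
State income tax: $1,599.96 × 0.0763 = $122.08
Paid family leave insurance: $1,856.75 × 0.0048 = $8.91
State disability insurance: $1,856.75 × 0.01 = $18.57
Roth contribution: $63.23
Dental insurance premium: $118.99
Union dues: $96.14
Total deductions = $110.48 + $146.31 + $8.00 + $122.08 + $8.91 + $18.57 + $63.23 + $118.99 + $96.14 = $692.71
Net pay = $1,856.75 − $692.71 = $1,164.04

$1,164.04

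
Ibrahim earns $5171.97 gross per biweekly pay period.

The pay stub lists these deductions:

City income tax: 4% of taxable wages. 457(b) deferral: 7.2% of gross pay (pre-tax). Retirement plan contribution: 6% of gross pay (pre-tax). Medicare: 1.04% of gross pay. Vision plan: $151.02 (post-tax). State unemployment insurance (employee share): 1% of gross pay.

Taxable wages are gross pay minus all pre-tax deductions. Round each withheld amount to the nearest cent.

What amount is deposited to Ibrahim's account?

$4053.17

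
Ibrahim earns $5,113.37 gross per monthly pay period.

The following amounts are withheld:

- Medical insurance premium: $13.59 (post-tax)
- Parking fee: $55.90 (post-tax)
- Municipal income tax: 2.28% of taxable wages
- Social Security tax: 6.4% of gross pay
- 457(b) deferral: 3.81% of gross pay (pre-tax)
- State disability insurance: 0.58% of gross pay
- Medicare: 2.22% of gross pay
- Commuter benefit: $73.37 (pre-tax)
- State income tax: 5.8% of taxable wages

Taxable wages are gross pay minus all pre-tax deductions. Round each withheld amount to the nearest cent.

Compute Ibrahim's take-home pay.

$3,913.76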